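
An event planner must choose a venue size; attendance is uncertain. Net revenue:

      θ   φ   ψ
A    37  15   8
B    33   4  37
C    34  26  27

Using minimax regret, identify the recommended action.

Column bests: θ=37, φ=26, ψ=37.
A regrets: 0, 11, 29 → max 29
B regrets: 4, 22, 0 → max 22
C regrets: 3, 0, 10 → max 10
Smallest max regret = 10 → C.

C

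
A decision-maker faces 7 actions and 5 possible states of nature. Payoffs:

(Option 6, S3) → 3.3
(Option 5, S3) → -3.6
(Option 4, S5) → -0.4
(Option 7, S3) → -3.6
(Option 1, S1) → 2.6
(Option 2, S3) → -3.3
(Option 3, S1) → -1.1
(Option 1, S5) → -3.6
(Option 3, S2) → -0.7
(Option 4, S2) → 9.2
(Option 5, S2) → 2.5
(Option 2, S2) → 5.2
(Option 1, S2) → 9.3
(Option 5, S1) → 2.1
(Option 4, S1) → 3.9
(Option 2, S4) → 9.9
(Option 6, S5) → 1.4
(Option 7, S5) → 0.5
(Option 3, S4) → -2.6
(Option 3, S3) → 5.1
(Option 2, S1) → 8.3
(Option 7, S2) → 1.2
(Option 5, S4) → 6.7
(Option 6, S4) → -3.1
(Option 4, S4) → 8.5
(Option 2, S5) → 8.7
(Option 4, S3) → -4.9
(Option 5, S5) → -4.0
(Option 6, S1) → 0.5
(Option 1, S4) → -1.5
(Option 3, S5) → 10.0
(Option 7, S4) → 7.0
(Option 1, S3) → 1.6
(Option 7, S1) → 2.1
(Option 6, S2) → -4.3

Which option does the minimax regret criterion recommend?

Option 2

Column bests: S1=8.3, S2=9.3, S3=5.1, S4=9.9, S5=10.0.
Option 1 regrets: 5.7, 0.0, 3.5, 11.4, 13.6 → max 13.6
Option 2 regrets: 0.0, 4.1, 8.4, 0.0, 1.3 → max 8.4
Option 3 regrets: 9.4, 10.0, 0.0, 12.5, 0.0 → max 12.5
Option 4 regrets: 4.4, 0.1, 10.0, 1.4, 10.4 → max 10.4
Option 5 regrets: 6.2, 6.8, 8.7, 3.2, 14.0 → max 14.0
Option 6 regrets: 7.8, 13.6, 1.8, 13.0, 8.6 → max 13.6
Option 7 regrets: 6.2, 8.1, 8.7, 2.9, 9.5 → max 9.5
Smallest max regret = 8.4 → Option 2.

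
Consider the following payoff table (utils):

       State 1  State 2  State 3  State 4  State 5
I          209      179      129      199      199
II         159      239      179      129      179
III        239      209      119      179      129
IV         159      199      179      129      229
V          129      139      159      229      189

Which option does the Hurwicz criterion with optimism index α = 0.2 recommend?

I: 0.2·209 + 0.8·129 = 145
II: 0.2·239 + 0.8·129 = 151
III: 0.2·239 + 0.8·119 = 143
IV: 0.2·229 + 0.8·129 = 149
V: 0.2·229 + 0.8·129 = 149
Highest Hurwicz score = 151 → II.

II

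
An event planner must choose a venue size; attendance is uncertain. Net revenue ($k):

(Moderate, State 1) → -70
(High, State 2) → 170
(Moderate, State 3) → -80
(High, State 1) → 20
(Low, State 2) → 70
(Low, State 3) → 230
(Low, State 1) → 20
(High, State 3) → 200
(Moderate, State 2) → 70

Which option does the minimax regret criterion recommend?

Column bests: State 1=20, State 2=170, State 3=230.
Low regrets: 0, 100, 0 → max 100
Moderate regrets: 90, 100, 310 → max 310
High regrets: 0, 0, 30 → max 30
Smallest max regret = 30 → High.

High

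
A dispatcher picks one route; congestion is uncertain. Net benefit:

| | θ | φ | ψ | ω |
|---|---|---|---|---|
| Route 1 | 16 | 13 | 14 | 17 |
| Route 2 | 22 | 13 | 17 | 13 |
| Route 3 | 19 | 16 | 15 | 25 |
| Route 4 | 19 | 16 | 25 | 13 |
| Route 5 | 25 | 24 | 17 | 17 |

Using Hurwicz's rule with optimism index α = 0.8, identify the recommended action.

Route 5

Route 1: 0.8·17 + 0.2·13 = 16.2
Route 2: 0.8·22 + 0.2·13 = 20.2
Route 3: 0.8·25 + 0.2·15 = 23
Route 4: 0.8·25 + 0.2·13 = 22.6
Route 5: 0.8·25 + 0.2·17 = 23.4
Highest Hurwicz score = 23.4 → Route 5.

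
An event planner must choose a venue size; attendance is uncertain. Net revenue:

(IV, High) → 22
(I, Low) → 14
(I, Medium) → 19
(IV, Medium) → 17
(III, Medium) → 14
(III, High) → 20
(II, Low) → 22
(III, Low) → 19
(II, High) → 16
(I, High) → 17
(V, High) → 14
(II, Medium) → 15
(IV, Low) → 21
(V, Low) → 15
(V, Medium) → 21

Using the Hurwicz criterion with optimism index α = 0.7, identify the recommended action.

IV

I: 0.7·19 + 0.3·14 = 17.5
II: 0.7·22 + 0.3·15 = 19.9
III: 0.7·20 + 0.3·14 = 18.2
IV: 0.7·22 + 0.3·17 = 20.5
V: 0.7·21 + 0.3·14 = 18.9
Highest Hurwicz score = 20.5 → IV.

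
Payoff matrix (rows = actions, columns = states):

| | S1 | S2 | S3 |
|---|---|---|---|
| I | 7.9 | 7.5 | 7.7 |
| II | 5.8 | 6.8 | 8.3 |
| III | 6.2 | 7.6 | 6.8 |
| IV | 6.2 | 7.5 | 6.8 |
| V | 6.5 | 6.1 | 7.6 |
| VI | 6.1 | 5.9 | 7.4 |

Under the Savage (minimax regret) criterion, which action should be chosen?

I

Column bests: S1=7.9, S2=7.6, S3=8.3.
I regrets: 0.0, 0.1, 0.6 → max 0.6
II regrets: 2.1, 0.8, 0.0 → max 2.1
III regrets: 1.7, 0.0, 1.5 → max 1.7
IV regrets: 1.7, 0.1, 1.5 → max 1.7
V regrets: 1.4, 1.5, 0.7 → max 1.5
VI regrets: 1.8, 1.7, 0.9 → max 1.8
Smallest max regret = 0.6 → I.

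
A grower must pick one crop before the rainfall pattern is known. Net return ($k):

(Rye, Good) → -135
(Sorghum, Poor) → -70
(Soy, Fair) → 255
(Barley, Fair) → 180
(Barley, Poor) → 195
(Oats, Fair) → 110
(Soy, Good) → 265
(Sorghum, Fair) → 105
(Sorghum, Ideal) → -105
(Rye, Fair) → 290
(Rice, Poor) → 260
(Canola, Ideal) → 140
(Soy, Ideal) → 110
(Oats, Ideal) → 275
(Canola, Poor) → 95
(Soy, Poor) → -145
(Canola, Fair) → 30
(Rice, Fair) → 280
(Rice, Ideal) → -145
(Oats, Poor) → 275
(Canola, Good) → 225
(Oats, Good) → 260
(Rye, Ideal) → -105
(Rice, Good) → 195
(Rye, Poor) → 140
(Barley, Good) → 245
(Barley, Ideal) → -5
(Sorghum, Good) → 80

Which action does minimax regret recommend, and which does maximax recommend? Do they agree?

Column bests: Poor=275, Fair=290, Good=265, Ideal=275.
Rye regrets: 135, 0, 400, 380 → max 400
Soy regrets: 420, 35, 0, 165 → max 420
Rice regrets: 15, 10, 70, 420 → max 420
Canola regrets: 180, 260, 40, 135 → max 260
Barley regrets: 80, 110, 20, 280 → max 280
Oats regrets: 0, 180, 5, 0 → max 180
Sorghum regrets: 345, 185, 185, 380 → max 380
Smallest max regret = 180 → Oats.
Row maxima: Rye=290, Soy=265, Rice=280, Canola=225, Barley=245, Oats=275, Sorghum=105
Best best-case = 290 → Rye.

minimax regret → Oats; maximax → Rye (disagree)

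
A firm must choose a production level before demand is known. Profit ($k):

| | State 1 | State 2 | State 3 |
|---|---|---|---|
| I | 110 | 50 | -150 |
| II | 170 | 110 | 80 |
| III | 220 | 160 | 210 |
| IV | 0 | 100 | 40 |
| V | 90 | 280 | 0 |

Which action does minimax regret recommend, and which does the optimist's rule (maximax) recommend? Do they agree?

Column bests: State 1=220, State 2=280, State 3=210.
I regrets: 110, 230, 360 → max 360
II regrets: 50, 170, 130 → max 170
III regrets: 0, 120, 0 → max 120
IV regrets: 220, 180, 170 → max 220
V regrets: 130, 0, 210 → max 210
Smallest max regret = 120 → III.
Row maxima: I=110, II=170, III=220, IV=100, V=280
Best best-case = 280 → V.

minimax regret → III; maximax → V (disagree)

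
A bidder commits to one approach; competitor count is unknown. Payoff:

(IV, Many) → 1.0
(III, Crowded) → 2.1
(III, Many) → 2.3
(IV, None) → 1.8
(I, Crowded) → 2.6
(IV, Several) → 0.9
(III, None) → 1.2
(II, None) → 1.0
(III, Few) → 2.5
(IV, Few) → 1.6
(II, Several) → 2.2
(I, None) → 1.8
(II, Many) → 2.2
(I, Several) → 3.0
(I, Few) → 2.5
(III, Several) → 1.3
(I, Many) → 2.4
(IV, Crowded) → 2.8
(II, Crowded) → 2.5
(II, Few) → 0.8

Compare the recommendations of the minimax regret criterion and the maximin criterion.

Column bests: None=1.8, Few=2.5, Several=3.0, Many=2.4, Crowded=2.8.
I regrets: 0.0, 0.0, 0.0, 0.0, 0.2 → max 0.2
II regrets: 0.8, 1.7, 0.8, 0.2, 0.3 → max 1.7
III regrets: 0.6, 0.0, 1.7, 0.1, 0.7 → max 1.7
IV regrets: 0.0, 0.9, 2.1, 1.4, 0.0 → max 2.1
Smallest max regret = 0.2 → I.
Row minima: I=1.8, II=0.8, III=1.2, IV=0.9
Best worst-case = 1.8 → I.

minimax regret → I; maximin → I (agree)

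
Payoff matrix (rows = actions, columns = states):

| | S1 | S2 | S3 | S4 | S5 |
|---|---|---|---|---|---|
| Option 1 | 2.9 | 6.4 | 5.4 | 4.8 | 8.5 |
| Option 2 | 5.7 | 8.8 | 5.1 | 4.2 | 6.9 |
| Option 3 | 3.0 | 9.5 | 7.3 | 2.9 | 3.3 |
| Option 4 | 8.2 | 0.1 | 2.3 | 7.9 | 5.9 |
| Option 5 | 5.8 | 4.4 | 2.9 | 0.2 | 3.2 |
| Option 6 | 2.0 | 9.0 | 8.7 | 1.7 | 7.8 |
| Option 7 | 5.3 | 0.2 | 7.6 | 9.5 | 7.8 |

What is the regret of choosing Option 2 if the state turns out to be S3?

3.6

Best payoff under S3 is 8.7.
Regret = 8.7 − 5.1 = 3.6.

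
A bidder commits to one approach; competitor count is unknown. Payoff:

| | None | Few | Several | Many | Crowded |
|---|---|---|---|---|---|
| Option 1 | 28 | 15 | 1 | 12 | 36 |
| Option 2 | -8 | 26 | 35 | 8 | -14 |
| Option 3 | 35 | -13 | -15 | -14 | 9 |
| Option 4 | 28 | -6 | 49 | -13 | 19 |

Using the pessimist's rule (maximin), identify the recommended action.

Option 1

Row minima: Option 1=1, Option 2=-14, Option 3=-15, Option 4=-13
Best worst-case = 1 → Option 1.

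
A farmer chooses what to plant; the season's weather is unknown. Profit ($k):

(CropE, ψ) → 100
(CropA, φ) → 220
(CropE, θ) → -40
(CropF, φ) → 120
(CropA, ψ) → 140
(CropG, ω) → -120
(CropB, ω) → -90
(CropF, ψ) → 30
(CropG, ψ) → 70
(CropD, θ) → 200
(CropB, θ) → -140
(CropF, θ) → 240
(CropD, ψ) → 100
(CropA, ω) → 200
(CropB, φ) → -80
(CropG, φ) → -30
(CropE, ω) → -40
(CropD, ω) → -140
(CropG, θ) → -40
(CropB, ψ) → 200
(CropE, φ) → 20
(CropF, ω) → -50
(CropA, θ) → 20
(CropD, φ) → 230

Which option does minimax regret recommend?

CropA

Column bests: θ=240, φ=230, ψ=200, ω=200.
CropD regrets: 40, 0, 100, 340 → max 340
CropF regrets: 0, 110, 170, 250 → max 250
CropG regrets: 280, 260, 130, 320 → max 320
CropA regrets: 220, 10, 60, 0 → max 220
CropE regrets: 280, 210, 100, 240 → max 280
CropB regrets: 380, 310, 0, 290 → max 380
Smallest max regret = 220 → CropA.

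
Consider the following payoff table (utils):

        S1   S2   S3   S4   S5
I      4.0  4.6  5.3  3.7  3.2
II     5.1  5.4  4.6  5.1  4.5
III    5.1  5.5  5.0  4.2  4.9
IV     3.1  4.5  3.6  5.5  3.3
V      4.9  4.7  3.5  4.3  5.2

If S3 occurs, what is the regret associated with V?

1.8

Best payoff under S3 is 5.3.
Regret = 5.3 − 3.5 = 1.8.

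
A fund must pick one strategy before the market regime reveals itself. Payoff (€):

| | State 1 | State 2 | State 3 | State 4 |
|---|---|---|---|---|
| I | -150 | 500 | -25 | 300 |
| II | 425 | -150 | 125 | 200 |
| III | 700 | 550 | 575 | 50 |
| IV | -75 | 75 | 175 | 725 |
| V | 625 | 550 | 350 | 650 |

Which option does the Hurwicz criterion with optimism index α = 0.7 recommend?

V

I: 0.7·500 + 0.3·(-150) = 305
II: 0.7·425 + 0.3·(-150) = 252.5
III: 0.7·700 + 0.3·50 = 505
IV: 0.7·725 + 0.3·(-75) = 485
V: 0.7·650 + 0.3·350 = 560
Highest Hurwicz score = 560 → V.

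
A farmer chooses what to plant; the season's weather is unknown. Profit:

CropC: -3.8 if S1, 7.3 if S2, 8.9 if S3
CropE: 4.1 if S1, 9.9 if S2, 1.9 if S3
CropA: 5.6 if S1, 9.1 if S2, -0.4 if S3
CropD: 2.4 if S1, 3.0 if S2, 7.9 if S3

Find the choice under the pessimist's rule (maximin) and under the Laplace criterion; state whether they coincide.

Row minima: CropC=-3.8, CropE=1.9, CropA=-0.4, CropD=2.4
Best worst-case = 2.4 → CropD.
Row averages: CropC=62/15, CropE=5.3, CropA=143/30, CropD=133/30
Highest average = 5.3 → CropE.

maximin → CropD; laplace → CropE (disagree)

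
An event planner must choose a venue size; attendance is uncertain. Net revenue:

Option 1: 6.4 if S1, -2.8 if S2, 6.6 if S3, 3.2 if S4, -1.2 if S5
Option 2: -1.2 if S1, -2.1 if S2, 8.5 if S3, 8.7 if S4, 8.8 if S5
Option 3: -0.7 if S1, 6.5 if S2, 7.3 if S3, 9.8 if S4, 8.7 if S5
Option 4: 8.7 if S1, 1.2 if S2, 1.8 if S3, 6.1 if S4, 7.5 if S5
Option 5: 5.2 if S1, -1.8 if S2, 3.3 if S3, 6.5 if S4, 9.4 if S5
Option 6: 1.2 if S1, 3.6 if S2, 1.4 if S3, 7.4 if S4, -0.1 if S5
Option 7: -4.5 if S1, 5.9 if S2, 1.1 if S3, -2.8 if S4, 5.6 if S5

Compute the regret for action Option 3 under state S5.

0.7

Best payoff under S5 is 9.4.
Regret = 9.4 − 8.7 = 0.7.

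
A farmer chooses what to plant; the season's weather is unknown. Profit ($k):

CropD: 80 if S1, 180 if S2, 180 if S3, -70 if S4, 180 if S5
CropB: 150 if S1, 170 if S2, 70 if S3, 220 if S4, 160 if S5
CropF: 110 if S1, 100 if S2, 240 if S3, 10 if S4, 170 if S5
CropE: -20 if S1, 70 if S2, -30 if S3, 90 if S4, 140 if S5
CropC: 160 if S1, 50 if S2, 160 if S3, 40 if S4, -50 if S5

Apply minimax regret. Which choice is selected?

CropB

Column bests: S1=160, S2=180, S3=240, S4=220, S5=180.
CropD regrets: 80, 0, 60, 290, 0 → max 290
CropB regrets: 10, 10, 170, 0, 20 → max 170
CropF regrets: 50, 80, 0, 210, 10 → max 210
CropE regrets: 180, 110, 270, 130, 40 → max 270
CropC regrets: 0, 130, 80, 180, 230 → max 230
Smallest max regret = 170 → CropB.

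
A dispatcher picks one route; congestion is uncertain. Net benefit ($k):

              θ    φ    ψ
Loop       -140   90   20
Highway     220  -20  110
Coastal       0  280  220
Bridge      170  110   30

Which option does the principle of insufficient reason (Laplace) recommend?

Row averages: Loop=-10, Highway=310/3, Coastal=500/3, Bridge=310/3
Highest average = 500/3 → Coastal.

Coastal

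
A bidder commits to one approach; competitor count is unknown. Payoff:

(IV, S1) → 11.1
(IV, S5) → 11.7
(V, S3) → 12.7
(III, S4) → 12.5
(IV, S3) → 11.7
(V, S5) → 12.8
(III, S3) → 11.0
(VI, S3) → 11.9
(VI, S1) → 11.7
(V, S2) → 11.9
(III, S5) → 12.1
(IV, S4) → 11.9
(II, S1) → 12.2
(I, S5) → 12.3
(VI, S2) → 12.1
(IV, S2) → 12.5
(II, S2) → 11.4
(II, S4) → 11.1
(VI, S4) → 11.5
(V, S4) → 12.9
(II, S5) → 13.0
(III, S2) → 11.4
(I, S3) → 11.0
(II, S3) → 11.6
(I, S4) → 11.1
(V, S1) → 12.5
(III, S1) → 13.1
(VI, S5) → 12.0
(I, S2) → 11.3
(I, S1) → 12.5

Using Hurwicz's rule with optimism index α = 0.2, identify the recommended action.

I: 0.2·12.5 + 0.8·11.0 = 11.3
II: 0.2·13.0 + 0.8·11.1 = 11.48
III: 0.2·13.1 + 0.8·11.0 = 11.42
IV: 0.2·12.5 + 0.8·11.1 = 11.38
V: 0.2·12.9 + 0.8·11.9 = 12.1
VI: 0.2·12.1 + 0.8·11.5 = 11.62
Highest Hurwicz score = 12.1 → V.

V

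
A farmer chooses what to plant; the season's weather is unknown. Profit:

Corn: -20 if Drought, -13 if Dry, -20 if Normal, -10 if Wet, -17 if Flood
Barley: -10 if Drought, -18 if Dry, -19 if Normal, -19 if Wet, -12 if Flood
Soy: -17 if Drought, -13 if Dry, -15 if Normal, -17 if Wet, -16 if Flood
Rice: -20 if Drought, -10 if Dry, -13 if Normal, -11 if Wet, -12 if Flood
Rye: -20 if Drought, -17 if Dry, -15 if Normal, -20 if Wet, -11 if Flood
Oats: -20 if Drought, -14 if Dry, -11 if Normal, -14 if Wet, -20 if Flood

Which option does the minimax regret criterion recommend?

Soy

Column bests: Drought=-10, Dry=-10, Normal=-11, Wet=-10, Flood=-11.
Corn regrets: 10, 3, 9, 0, 6 → max 10
Barley regrets: 0, 8, 8, 9, 1 → max 9
Soy regrets: 7, 3, 4, 7, 5 → max 7
Rice regrets: 10, 0, 2, 1, 1 → max 10
Rye regrets: 10, 7, 4, 10, 0 → max 10
Oats regrets: 10, 4, 0, 4, 9 → max 10
Smallest max regret = 7 → Soy.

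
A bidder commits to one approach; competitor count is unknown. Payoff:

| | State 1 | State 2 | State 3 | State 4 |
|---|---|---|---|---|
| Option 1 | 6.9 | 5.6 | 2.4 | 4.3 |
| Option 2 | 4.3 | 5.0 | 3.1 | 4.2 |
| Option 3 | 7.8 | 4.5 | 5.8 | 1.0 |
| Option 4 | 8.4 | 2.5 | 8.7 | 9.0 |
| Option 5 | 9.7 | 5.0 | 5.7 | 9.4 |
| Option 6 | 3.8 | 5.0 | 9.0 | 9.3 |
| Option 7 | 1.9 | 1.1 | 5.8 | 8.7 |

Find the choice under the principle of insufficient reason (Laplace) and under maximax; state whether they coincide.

laplace → Option 5; maximax → Option 5 (agree)

Row averages: Option 1=4.8, Option 2=4.15, Option 3=4.775, Option 4=7.15, Option 5=7.45, Option 6=6.775, Option 7=4.375
Highest average = 7.45 → Option 5.
Row maxima: Option 1=6.9, Option 2=5.0, Option 3=7.8, Option 4=9.0, Option 5=9.7, Option 6=9.3, Option 7=8.7
Best best-case = 9.7 → Option 5.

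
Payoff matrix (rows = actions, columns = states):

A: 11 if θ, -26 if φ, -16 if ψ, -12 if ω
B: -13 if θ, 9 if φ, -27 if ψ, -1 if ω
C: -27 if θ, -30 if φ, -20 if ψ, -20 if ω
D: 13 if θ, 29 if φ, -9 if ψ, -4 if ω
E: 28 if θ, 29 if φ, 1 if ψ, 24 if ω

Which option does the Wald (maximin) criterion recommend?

Row minima: A=-26, B=-27, C=-30, D=-9, E=1
Best worst-case = 1 → E.

E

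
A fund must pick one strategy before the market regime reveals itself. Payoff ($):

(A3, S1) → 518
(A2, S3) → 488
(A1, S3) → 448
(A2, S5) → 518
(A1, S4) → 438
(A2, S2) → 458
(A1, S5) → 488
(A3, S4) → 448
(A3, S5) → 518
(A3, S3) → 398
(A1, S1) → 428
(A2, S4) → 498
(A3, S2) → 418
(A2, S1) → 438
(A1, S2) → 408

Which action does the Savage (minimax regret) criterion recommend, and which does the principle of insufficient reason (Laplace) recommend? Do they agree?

minimax regret → A2; laplace → A2 (agree)

Column bests: S1=518, S2=458, S3=488, S4=498, S5=518.
A1 regrets: 90, 50, 40, 60, 30 → max 90
A2 regrets: 80, 0, 0, 0, 0 → max 80
A3 regrets: 0, 40, 90, 50, 0 → max 90
Smallest max regret = 80 → A2.
Row averages: A1=442, A2=480, A3=460
Highest average = 480 → A2.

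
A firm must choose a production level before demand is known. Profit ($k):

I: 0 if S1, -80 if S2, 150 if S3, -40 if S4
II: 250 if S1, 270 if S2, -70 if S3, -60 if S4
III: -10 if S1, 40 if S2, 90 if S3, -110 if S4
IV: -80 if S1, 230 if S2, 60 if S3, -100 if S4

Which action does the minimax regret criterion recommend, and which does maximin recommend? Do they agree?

Column bests: S1=250, S2=270, S3=150, S4=-40.
I regrets: 250, 350, 0, 0 → max 350
II regrets: 0, 0, 220, 20 → max 220
III regrets: 260, 230, 60, 70 → max 260
IV regrets: 330, 40, 90, 60 → max 330
Smallest max regret = 220 → II.
Row minima: I=-80, II=-70, III=-110, IV=-100
Best worst-case = -70 → II.

minimax regret → II; maximin → II (agree)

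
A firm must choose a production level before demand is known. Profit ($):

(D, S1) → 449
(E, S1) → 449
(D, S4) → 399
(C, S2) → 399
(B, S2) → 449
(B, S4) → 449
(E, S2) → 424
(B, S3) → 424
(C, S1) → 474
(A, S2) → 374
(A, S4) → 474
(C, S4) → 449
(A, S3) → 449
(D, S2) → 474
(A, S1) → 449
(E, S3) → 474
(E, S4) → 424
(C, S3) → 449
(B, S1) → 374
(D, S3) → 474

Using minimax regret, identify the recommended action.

Column bests: S1=474, S2=474, S3=474, S4=474.
A regrets: 25, 100, 25, 0 → max 100
B regrets: 100, 25, 50, 25 → max 100
C regrets: 0, 75, 25, 25 → max 75
D regrets: 25, 0, 0, 75 → max 75
E regrets: 25, 50, 0, 50 → max 50
Smallest max regret = 50 → E.

E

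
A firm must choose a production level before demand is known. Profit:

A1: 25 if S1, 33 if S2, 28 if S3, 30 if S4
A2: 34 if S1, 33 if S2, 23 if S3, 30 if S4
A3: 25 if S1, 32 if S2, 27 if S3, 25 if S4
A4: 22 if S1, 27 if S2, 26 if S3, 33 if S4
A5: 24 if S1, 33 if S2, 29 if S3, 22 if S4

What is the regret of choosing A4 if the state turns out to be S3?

3

Best payoff under S3 is 29.
Regret = 29 − 26 = 3.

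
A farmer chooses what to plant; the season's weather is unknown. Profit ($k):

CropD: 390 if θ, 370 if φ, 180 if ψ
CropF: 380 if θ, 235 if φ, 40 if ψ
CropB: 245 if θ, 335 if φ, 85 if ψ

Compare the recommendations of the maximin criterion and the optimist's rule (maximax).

Row minima: CropD=180, CropF=40, CropB=85
Best worst-case = 180 → CropD.
Row maxima: CropD=390, CropF=380, CropB=335
Best best-case = 390 → CropD.

maximin → CropD; maximax → CropD (agree)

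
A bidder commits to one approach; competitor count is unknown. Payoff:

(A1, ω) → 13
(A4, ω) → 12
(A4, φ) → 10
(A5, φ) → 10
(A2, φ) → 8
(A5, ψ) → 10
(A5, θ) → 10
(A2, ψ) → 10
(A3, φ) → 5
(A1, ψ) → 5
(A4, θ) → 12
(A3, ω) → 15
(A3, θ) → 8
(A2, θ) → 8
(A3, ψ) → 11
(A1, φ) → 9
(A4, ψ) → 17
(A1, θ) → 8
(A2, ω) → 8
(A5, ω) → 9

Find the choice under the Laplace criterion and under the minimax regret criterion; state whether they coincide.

Row averages: A1=8.75, A2=8.5, A3=9.75, A4=12.75, A5=9.75
Highest average = 12.75 → A4.
Column bests: θ=12, φ=10, ψ=17, ω=15.
A1 regrets: 4, 1, 12, 2 → max 12
A2 regrets: 4, 2, 7, 7 → max 7
A3 regrets: 4, 5, 6, 0 → max 6
A4 regrets: 0, 0, 0, 3 → max 3
A5 regrets: 2, 0, 7, 6 → max 7
Smallest max regret = 3 → A4.

laplace → A4; minimax regret → A4 (agree)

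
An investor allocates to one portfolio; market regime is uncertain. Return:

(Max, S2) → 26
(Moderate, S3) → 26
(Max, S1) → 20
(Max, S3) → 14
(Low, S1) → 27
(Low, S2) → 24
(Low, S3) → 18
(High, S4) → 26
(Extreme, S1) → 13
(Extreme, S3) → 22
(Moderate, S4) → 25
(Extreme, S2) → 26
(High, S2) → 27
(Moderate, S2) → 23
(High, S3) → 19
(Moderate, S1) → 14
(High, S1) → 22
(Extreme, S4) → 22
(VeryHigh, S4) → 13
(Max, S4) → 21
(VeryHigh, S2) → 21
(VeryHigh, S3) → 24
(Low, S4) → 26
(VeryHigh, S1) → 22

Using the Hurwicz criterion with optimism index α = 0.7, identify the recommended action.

High

Low: 0.7·27 + 0.3·18 = 24.3
Moderate: 0.7·26 + 0.3·14 = 22.4
High: 0.7·27 + 0.3·19 = 24.6
VeryHigh: 0.7·24 + 0.3·13 = 20.7
Extreme: 0.7·26 + 0.3·13 = 22.1
Max: 0.7·26 + 0.3·14 = 22.4
Highest Hurwicz score = 24.6 → High.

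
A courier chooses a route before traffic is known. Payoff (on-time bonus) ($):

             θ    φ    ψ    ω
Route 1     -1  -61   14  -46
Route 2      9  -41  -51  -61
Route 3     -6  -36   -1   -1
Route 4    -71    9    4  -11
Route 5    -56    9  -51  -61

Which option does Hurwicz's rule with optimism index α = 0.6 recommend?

Route 1: 0.6·14 + 0.4·(-61) = -16
Route 2: 0.6·9 + 0.4·(-61) = -19
Route 3: 0.6·(-1) + 0.4·(-36) = -15
Route 4: 0.6·9 + 0.4·(-71) = -23
Route 5: 0.6·9 + 0.4·(-61) = -19
Highest Hurwicz score = -15 → Route 3.

Route 3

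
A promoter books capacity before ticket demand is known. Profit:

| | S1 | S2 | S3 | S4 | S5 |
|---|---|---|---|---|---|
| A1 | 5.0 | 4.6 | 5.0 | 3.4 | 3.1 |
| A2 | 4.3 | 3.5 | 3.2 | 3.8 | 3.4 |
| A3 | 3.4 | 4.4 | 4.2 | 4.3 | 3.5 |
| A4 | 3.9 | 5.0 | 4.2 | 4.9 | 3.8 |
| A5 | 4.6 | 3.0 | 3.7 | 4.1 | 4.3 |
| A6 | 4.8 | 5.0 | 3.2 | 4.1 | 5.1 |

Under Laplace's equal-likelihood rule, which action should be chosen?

A6

Row averages: A1=4.22, A2=3.64, A3=3.96, A4=4.36, A5=3.94, A6=4.44
Highest average = 4.44 → A6.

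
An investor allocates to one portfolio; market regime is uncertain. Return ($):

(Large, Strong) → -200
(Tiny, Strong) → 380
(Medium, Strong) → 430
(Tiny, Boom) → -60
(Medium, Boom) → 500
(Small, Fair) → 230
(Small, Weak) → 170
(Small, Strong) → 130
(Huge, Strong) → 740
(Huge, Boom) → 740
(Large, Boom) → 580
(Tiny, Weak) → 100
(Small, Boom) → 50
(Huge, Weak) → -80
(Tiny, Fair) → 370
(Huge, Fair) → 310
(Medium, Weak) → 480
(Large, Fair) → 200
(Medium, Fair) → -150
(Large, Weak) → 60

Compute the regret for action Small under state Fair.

140

Best payoff under Fair is 370.
Regret = 370 − 230 = 140.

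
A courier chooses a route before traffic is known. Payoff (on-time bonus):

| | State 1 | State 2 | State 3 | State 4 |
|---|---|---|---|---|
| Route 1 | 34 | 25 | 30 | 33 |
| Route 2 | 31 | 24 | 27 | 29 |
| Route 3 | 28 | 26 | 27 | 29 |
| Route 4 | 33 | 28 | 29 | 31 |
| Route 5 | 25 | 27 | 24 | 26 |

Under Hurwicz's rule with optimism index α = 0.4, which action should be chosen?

Route 4

Route 1: 0.4·34 + 0.6·25 = 28.6
Route 2: 0.4·31 + 0.6·24 = 26.8
Route 3: 0.4·29 + 0.6·26 = 27.2
Route 4: 0.4·33 + 0.6·28 = 30
Route 5: 0.4·27 + 0.6·24 = 25.2
Highest Hurwicz score = 30 → Route 4.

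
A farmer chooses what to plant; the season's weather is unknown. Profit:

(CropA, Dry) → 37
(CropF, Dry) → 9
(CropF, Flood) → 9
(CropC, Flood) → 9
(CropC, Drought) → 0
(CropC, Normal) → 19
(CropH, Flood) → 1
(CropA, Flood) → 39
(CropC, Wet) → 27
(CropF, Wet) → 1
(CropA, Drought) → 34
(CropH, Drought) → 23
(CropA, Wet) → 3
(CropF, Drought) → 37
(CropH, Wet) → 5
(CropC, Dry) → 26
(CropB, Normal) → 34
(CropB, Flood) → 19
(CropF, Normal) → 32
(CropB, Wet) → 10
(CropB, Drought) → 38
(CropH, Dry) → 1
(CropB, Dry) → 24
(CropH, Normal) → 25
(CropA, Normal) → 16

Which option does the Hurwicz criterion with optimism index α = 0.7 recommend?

CropC: 0.7·27 + 0.3·0 = 18.9
CropA: 0.7·39 + 0.3·3 = 28.2
CropH: 0.7·25 + 0.3·1 = 17.8
CropF: 0.7·37 + 0.3·1 = 26.2
CropB: 0.7·38 + 0.3·10 = 29.6
Highest Hurwicz score = 29.6 → CropB.

CropB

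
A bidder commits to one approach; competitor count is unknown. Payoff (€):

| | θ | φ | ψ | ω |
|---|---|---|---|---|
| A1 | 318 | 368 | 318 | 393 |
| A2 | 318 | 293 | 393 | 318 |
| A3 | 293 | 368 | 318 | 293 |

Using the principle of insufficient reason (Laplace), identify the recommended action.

Row averages: A1=349.25, A2=330.5, A3=318
Highest average = 349.25 → A1.

A1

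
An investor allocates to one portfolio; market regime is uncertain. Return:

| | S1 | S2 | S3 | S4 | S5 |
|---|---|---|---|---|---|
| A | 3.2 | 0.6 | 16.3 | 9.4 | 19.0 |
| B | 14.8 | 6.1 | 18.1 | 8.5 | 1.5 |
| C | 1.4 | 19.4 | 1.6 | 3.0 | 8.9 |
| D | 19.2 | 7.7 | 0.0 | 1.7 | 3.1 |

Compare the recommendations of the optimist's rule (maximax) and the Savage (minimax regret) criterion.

Row maxima: A=19.0, B=18.1, C=19.4, D=19.2
Best best-case = 19.4 → C.
Column bests: S1=19.2, S2=19.4, S3=18.1, S4=9.4, S5=19.0.
A regrets: 16.0, 18.8, 1.8, 0.0, 0.0 → max 18.8
B regrets: 4.4, 13.3, 0.0, 0.9, 17.5 → max 17.5
C regrets: 17.8, 0.0, 16.5, 6.4, 10.1 → max 17.8
D regrets: 0.0, 11.7, 18.1, 7.7, 15.9 → max 18.1
Smallest max regret = 17.5 → B.

maximax → C; minimax regret → B (disagree)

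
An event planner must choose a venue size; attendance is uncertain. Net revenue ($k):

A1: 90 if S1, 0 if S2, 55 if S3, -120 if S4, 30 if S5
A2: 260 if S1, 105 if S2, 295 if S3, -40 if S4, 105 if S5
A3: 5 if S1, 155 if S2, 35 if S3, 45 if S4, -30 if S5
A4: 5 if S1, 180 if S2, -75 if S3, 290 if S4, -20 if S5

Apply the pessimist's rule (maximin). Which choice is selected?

A3

Row minima: A1=-120, A2=-40, A3=-30, A4=-75
Best worst-case = -30 → A3.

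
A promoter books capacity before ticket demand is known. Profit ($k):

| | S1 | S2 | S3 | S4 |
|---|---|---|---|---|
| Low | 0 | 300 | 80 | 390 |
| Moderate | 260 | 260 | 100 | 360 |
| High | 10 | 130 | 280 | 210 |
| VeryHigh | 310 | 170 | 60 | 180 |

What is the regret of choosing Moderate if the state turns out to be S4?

30

Best payoff under S4 is 390.
Regret = 390 − 360 = 30.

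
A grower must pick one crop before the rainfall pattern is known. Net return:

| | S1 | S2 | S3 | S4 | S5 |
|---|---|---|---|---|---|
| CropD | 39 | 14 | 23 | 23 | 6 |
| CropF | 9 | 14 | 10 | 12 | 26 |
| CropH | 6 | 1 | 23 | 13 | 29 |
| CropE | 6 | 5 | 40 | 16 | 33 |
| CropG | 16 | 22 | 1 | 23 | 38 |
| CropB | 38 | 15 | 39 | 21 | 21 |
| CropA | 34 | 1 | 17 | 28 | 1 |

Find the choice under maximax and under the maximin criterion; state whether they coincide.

Row maxima: CropD=39, CropF=26, CropH=29, CropE=40, CropG=38, CropB=39, CropA=34
Best best-case = 40 → CropE.
Row minima: CropD=6, CropF=9, CropH=1, CropE=5, CropG=1, CropB=15, CropA=1
Best worst-case = 15 → CropB.

maximax → CropE; maximin → CropB (disagree)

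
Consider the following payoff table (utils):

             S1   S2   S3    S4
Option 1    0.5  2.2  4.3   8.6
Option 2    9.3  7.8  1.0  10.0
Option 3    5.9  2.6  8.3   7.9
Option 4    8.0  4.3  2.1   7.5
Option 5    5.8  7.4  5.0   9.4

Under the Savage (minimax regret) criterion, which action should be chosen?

Option 5

Column bests: S1=9.3, S2=7.8, S3=8.3, S4=10.0.
Option 1 regrets: 8.8, 5.6, 4.0, 1.4 → max 8.8
Option 2 regrets: 0.0, 0.0, 7.3, 0.0 → max 7.3
Option 3 regrets: 3.4, 5.2, 0.0, 2.1 → max 5.2
Option 4 regrets: 1.3, 3.5, 6.2, 2.5 → max 6.2
Option 5 regrets: 3.5, 0.4, 3.3, 0.6 → max 3.5
Smallest max regret = 3.5 → Option 5.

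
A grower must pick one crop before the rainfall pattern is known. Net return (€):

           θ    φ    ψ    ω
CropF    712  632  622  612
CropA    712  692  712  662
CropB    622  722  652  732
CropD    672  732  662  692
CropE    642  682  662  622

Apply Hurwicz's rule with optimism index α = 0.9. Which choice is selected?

CropD

CropF: 0.9·712 + 0.1·612 = 702
CropA: 0.9·712 + 0.1·662 = 707
CropB: 0.9·732 + 0.1·622 = 721
CropD: 0.9·732 + 0.1·662 = 725
CropE: 0.9·682 + 0.1·622 = 676
Highest Hurwicz score = 725 → CropD.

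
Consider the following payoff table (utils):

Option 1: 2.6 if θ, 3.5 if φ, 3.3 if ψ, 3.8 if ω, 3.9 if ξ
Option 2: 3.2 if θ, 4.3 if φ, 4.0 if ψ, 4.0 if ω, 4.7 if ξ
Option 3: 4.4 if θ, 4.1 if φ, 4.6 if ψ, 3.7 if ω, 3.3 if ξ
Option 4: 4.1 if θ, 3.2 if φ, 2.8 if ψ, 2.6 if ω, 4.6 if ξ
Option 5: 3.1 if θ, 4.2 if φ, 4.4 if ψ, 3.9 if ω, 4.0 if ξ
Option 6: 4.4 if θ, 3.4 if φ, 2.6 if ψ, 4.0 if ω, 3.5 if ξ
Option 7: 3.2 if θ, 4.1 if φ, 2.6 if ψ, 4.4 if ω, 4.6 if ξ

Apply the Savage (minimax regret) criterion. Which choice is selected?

Column bests: θ=4.4, φ=4.3, ψ=4.6, ω=4.4, ξ=4.7.
Option 1 regrets: 1.8, 0.8, 1.3, 0.6, 0.8 → max 1.8
Option 2 regrets: 1.2, 0.0, 0.6, 0.4, 0.0 → max 1.2
Option 3 regrets: 0.0, 0.2, 0.0, 0.7, 1.4 → max 1.4
Option 4 regrets: 0.3, 1.1, 1.8, 1.8, 0.1 → max 1.8
Option 5 regrets: 1.3, 0.1, 0.2, 0.5, 0.7 → max 1.3
Option 6 regrets: 0.0, 0.9, 2.0, 0.4, 1.2 → max 2.0
Option 7 regrets: 1.2, 0.2, 2.0, 0.0, 0.1 → max 2.0
Smallest max regret = 1.2 → Option 2.

Option 2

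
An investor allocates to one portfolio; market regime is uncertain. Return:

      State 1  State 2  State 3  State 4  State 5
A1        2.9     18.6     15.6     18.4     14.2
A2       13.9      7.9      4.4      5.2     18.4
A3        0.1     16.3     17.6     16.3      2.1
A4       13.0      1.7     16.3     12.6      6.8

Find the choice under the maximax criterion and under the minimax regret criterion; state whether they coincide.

Row maxima: A1=18.6, A2=18.4, A3=17.6, A4=16.3
Best best-case = 18.6 → A1.
Column bests: State 1=13.9, State 2=18.6, State 3=17.6, State 4=18.4, State 5=18.4.
A1 regrets: 11.0, 0.0, 2.0, 0.0, 4.2 → max 11.0
A2 regrets: 0.0, 10.7, 13.2, 13.2, 0.0 → max 13.2
A3 regrets: 13.8, 2.3, 0.0, 2.1, 16.3 → max 16.3
A4 regrets: 0.9, 16.9, 1.3, 5.8, 11.6 → max 16.9
Smallest max regret = 11.0 → A1.

maximax → A1; minimax regret → A1 (agree)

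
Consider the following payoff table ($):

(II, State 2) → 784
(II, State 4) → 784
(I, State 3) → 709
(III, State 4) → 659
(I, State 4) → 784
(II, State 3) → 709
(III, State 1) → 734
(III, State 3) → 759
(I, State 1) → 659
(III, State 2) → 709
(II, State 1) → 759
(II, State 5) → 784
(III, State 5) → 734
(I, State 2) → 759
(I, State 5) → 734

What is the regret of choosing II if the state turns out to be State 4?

0

Best payoff under State 4 is 784.
Regret = 784 − 784 = 0.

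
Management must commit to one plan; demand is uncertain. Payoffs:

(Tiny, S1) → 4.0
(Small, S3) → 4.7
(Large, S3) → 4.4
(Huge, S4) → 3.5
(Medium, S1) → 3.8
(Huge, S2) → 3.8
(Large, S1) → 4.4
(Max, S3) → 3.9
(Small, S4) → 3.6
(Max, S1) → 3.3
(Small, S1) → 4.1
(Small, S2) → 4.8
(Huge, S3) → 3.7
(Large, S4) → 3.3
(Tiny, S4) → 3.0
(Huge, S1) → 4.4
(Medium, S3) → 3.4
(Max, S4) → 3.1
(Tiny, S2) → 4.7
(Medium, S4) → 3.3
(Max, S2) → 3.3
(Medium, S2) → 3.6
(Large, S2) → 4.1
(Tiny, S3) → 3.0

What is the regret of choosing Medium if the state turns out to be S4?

0.3

Best payoff under S4 is 3.6.
Regret = 3.6 − 3.3 = 0.3.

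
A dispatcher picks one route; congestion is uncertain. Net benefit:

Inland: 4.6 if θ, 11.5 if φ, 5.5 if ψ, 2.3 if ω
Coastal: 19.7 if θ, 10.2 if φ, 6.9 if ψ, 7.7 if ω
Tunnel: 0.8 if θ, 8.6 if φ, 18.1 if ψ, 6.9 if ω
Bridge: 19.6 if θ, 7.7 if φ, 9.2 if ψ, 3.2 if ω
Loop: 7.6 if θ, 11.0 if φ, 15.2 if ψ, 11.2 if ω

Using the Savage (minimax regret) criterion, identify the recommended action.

Bridge

Column bests: θ=19.7, φ=11.5, ψ=18.1, ω=11.2.
Inland regrets: 15.1, 0.0, 12.6, 8.9 → max 15.1
Coastal regrets: 0.0, 1.3, 11.2, 3.5 → max 11.2
Tunnel regrets: 18.9, 2.9, 0.0, 4.3 → max 18.9
Bridge regrets: 0.1, 3.8, 8.9, 8.0 → max 8.9
Loop regrets: 12.1, 0.5, 2.9, 0.0 → max 12.1
Smallest max regret = 8.9 → Bridge.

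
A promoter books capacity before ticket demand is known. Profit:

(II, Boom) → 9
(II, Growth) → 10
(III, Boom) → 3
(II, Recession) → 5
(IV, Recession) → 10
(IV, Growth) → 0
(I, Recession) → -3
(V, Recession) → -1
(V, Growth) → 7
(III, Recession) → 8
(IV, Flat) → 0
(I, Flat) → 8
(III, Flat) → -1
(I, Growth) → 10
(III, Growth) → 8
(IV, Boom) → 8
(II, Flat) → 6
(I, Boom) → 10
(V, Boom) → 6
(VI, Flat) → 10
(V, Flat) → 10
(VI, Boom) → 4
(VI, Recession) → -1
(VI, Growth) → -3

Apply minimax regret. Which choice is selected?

II

Column bests: Recession=10, Flat=10, Growth=10, Boom=10.
I regrets: 13, 2, 0, 0 → max 13
II regrets: 5, 4, 0, 1 → max 5
III regrets: 2, 11, 2, 7 → max 11
IV regrets: 0, 10, 10, 2 → max 10
V regrets: 11, 0, 3, 4 → max 11
VI regrets: 11, 0, 13, 6 → max 13
Smallest max regret = 5 → II.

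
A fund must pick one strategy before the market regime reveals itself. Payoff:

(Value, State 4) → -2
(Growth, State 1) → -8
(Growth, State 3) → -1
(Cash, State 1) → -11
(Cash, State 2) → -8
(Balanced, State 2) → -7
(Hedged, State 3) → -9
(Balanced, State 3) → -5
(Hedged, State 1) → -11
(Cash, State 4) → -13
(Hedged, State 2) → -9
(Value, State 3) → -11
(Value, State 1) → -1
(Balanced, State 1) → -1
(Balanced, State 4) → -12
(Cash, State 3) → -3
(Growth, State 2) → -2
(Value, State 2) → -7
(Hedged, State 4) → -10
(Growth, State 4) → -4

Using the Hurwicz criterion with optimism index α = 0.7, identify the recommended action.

Hedged: 0.7·(-9) + 0.3·(-11) = -9.6
Balanced: 0.7·(-1) + 0.3·(-12) = -4.3
Cash: 0.7·(-3) + 0.3·(-13) = -6
Growth: 0.7·(-1) + 0.3·(-8) = -3.1
Value: 0.7·(-1) + 0.3·(-11) = -4
Highest Hurwicz score = -3.1 → Growth.

Growth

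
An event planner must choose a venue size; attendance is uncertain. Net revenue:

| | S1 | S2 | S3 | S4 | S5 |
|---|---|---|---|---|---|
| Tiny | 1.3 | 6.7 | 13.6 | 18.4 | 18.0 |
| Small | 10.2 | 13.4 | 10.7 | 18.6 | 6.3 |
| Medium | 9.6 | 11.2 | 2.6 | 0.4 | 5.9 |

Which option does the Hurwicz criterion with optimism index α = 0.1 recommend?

Small

Tiny: 0.1·18.4 + 0.9·1.3 = 3.01
Small: 0.1·18.6 + 0.9·6.3 = 7.53
Medium: 0.1·11.2 + 0.9·0.4 = 1.48
Highest Hurwicz score = 7.53 → Small.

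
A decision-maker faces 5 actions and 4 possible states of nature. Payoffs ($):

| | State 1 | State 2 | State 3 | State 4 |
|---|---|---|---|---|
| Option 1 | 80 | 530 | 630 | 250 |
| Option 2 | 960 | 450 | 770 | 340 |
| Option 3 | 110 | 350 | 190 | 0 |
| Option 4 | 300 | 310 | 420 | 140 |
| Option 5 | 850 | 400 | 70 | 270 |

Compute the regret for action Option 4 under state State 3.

350

Best payoff under State 3 is 770.
Regret = 770 − 420 = 350.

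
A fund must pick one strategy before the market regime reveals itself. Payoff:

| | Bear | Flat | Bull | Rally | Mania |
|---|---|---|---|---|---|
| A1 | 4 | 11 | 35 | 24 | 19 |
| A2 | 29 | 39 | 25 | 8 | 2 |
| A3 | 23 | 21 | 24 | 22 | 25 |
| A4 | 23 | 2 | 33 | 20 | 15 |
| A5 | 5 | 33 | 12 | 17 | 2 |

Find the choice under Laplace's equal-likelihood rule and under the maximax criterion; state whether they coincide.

Row averages: A1=18.6, A2=20.6, A3=23, A4=18.6, A5=13.8
Highest average = 23 → A3.
Row maxima: A1=35, A2=39, A3=25, A4=33, A5=33
Best best-case = 39 → A2.

laplace → A3; maximax → A2 (disagree)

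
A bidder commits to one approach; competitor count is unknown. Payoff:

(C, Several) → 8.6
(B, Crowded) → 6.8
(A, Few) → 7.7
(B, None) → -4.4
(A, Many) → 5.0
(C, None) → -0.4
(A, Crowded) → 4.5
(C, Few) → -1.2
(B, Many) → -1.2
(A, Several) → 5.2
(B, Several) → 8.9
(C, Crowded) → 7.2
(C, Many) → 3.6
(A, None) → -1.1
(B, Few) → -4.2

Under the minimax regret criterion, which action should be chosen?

A

Column bests: None=-0.4, Few=7.7, Several=8.9, Many=5.0, Crowded=7.2.
A regrets: 0.7, 0.0, 3.7, 0.0, 2.7 → max 3.7
B regrets: 4.0, 11.9, 0.0, 6.2, 0.4 → max 11.9
C regrets: 0.0, 8.9, 0.3, 1.4, 0.0 → max 8.9
Smallest max regret = 3.7 → A.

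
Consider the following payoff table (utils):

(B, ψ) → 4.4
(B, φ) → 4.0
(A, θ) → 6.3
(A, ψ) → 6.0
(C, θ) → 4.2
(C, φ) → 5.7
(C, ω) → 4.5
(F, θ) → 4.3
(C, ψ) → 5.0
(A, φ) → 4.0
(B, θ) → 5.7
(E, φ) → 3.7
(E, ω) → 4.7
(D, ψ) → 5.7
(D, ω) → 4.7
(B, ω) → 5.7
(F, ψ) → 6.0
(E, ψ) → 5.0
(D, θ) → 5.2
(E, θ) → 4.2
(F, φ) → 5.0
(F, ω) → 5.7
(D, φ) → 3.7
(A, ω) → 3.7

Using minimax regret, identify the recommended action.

B

Column bests: θ=6.3, φ=5.7, ψ=6.0, ω=5.7.
A regrets: 0.0, 1.7, 0.0, 2.0 → max 2.0
B regrets: 0.6, 1.7, 1.6, 0.0 → max 1.7
C regrets: 2.1, 0.0, 1.0, 1.2 → max 2.1
D regrets: 1.1, 2.0, 0.3, 1.0 → max 2.0
E regrets: 2.1, 2.0, 1.0, 1.0 → max 2.1
F regrets: 2.0, 0.7, 0.0, 0.0 → max 2.0
Smallest max regret = 1.7 → B.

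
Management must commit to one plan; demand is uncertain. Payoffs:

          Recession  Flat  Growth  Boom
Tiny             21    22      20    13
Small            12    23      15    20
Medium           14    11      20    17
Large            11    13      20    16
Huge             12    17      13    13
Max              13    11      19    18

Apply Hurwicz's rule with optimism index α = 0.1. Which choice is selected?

Tiny

Tiny: 0.1·22 + 0.9·13 = 13.9
Small: 0.1·23 + 0.9·12 = 13.1
Medium: 0.1·20 + 0.9·11 = 11.9
Large: 0.1·20 + 0.9·11 = 11.9
Huge: 0.1·17 + 0.9·12 = 12.5
Max: 0.1·19 + 0.9·11 = 11.8
Highest Hurwicz score = 13.9 → Tiny.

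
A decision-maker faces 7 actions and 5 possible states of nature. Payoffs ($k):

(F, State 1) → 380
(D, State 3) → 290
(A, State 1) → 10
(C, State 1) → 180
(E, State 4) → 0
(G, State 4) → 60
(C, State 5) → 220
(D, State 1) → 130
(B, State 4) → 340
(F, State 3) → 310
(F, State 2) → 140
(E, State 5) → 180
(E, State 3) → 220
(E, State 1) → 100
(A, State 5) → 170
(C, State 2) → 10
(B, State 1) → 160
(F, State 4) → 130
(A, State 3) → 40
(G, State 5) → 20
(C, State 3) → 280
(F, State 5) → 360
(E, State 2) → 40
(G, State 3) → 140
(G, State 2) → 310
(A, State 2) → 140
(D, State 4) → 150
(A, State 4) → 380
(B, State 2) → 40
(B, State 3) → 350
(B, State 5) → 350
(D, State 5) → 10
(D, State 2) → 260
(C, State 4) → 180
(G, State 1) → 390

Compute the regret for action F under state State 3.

40

Best payoff under State 3 is 350.
Regret = 350 − 310 = 40.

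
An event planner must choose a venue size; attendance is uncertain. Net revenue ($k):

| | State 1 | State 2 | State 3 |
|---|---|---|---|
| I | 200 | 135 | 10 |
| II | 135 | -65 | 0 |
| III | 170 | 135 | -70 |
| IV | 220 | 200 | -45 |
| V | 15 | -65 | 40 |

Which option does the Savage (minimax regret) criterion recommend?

Column bests: State 1=220, State 2=200, State 3=40.
I regrets: 20, 65, 30 → max 65
II regrets: 85, 265, 40 → max 265
III regrets: 50, 65, 110 → max 110
IV regrets: 0, 0, 85 → max 85
V regrets: 205, 265, 0 → max 265
Smallest max regret = 65 → I.

I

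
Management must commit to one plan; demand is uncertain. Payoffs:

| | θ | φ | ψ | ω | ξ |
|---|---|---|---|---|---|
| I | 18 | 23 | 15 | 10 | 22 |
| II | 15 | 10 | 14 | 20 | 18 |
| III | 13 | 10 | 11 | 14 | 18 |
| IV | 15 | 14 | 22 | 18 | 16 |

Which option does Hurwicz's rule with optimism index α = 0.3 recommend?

IV

I: 0.3·23 + 0.7·10 = 13.9
II: 0.3·20 + 0.7·10 = 13
III: 0.3·18 + 0.7·10 = 12.4
IV: 0.3·22 + 0.7·14 = 16.4
Highest Hurwicz score = 16.4 → IV.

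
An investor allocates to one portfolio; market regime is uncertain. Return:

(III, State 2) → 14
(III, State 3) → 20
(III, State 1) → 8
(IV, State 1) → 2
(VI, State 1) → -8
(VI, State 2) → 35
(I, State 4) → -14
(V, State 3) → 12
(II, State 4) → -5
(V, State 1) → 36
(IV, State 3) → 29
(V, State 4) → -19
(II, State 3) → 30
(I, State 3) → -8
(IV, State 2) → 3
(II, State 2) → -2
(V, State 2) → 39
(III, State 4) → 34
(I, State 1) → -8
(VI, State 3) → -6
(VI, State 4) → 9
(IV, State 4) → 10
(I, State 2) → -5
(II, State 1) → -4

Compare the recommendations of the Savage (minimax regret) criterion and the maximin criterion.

Column bests: State 1=36, State 2=39, State 3=30, State 4=34.
I regrets: 44, 44, 38, 48 → max 48
II regrets: 40, 41, 0, 39 → max 41
III regrets: 28, 25, 10, 0 → max 28
IV regrets: 34, 36, 1, 24 → max 36
V regrets: 0, 0, 18, 53 → max 53
VI regrets: 44, 4, 36, 25 → max 44
Smallest max regret = 28 → III.
Row minima: I=-14, II=-5, III=8, IV=2, V=-19, VI=-8
Best worst-case = 8 → III.

minimax regret → III; maximin → III (agree)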